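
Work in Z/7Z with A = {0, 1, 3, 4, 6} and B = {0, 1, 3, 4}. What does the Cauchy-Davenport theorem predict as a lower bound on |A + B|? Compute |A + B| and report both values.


Cauchy-Davenport: |A + B| ≥ min(p, |A| + |B| - 1) for A, B nonempty in Z/pZ.
|A| = 5, |B| = 4, p = 7.
CD lower bound = min(7, 5 + 4 - 1) = min(7, 8) = 7.
Compute A + B mod 7 directly:
a = 0: 0+0=0, 0+1=1, 0+3=3, 0+4=4
a = 1: 1+0=1, 1+1=2, 1+3=4, 1+4=5
a = 3: 3+0=3, 3+1=4, 3+3=6, 3+4=0
a = 4: 4+0=4, 4+1=5, 4+3=0, 4+4=1
a = 6: 6+0=6, 6+1=0, 6+3=2, 6+4=3
A + B = {0, 1, 2, 3, 4, 5, 6}, so |A + B| = 7.
Verify: 7 ≥ 7? Yes ✓.

CD lower bound = 7, actual |A + B| = 7.


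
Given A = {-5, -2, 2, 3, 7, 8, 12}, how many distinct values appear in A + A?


A + A = {a + a' : a, a' ∈ A}; |A| = 7.
General bounds: 2|A| - 1 ≤ |A + A| ≤ |A|(|A|+1)/2, i.e. 13 ≤ |A + A| ≤ 28.
Lower bound 2|A|-1 is attained iff A is an arithmetic progression.
Enumerate sums a + a' for a ≤ a' (symmetric, so this suffices):
a = -5: -5+-5=-10, -5+-2=-7, -5+2=-3, -5+3=-2, -5+7=2, -5+8=3, -5+12=7
a = -2: -2+-2=-4, -2+2=0, -2+3=1, -2+7=5, -2+8=6, -2+12=10
a = 2: 2+2=4, 2+3=5, 2+7=9, 2+8=10, 2+12=14
a = 3: 3+3=6, 3+7=10, 3+8=11, 3+12=15
a = 7: 7+7=14, 7+8=15, 7+12=19
a = 8: 8+8=16, 8+12=20
a = 12: 12+12=24
Distinct sums: {-10, -7, -4, -3, -2, 0, 1, 2, 3, 4, 5, 6, 7, 9, 10, 11, 14, 15, 16, 19, 20, 24}
|A + A| = 22

|A + A| = 22


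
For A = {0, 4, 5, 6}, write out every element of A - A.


A - A = {a - a' : a, a' ∈ A}.
Compute a - a' for each ordered pair (a, a'):
a = 0: 0-0=0, 0-4=-4, 0-5=-5, 0-6=-6
a = 4: 4-0=4, 4-4=0, 4-5=-1, 4-6=-2
a = 5: 5-0=5, 5-4=1, 5-5=0, 5-6=-1
a = 6: 6-0=6, 6-4=2, 6-5=1, 6-6=0
Collecting distinct values (and noting 0 appears from a-a):
A - A = {-6, -5, -4, -2, -1, 0, 1, 2, 4, 5, 6}
|A - A| = 11

A - A = {-6, -5, -4, -2, -1, 0, 1, 2, 4, 5, 6}


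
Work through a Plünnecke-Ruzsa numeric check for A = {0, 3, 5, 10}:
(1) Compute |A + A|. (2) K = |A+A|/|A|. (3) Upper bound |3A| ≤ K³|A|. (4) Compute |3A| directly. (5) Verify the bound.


|A| = 4.
Step 1: Compute A + A by enumerating all 16 pairs.
A + A = {0, 3, 5, 6, 8, 10, 13, 15, 20}, so |A + A| = 9.
Step 2: Doubling constant K = |A + A|/|A| = 9/4 = 9/4 ≈ 2.2500.
Step 3: Plünnecke-Ruzsa gives |3A| ≤ K³·|A| = (2.2500)³ · 4 ≈ 45.5625.
Step 4: Compute 3A = A + A + A directly by enumerating all triples (a,b,c) ∈ A³; |3A| = 16.
Step 5: Check 16 ≤ 45.5625? Yes ✓.

K = 9/4, Plünnecke-Ruzsa bound K³|A| ≈ 45.5625, |3A| = 16, inequality holds.


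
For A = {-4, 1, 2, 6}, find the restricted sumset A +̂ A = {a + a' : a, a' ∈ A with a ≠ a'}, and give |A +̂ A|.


Restricted sumset: A +̂ A = {a + a' : a ∈ A, a' ∈ A, a ≠ a'}.
Equivalently, take A + A and drop any sum 2a that is achievable ONLY as a + a for a ∈ A (i.e. sums representable only with equal summands).
Enumerate pairs (a, a') with a < a' (symmetric, so each unordered pair gives one sum; this covers all a ≠ a'):
  -4 + 1 = -3
  -4 + 2 = -2
  -4 + 6 = 2
  1 + 2 = 3
  1 + 6 = 7
  2 + 6 = 8
Collected distinct sums: {-3, -2, 2, 3, 7, 8}
|A +̂ A| = 6
(Reference bound: |A +̂ A| ≥ 2|A| - 3 for |A| ≥ 2, with |A| = 4 giving ≥ 5.)

|A +̂ A| = 6


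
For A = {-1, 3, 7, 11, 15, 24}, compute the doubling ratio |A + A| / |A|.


|A| = 6.
Compute A + A by enumerating all 36 pairs.
A + A = {-2, 2, 6, 10, 14, 18, 22, 23, 26, 27, 30, 31, 35, 39, 48}, so |A + A| = 15.
K = |A + A| / |A| = 15/6 = 5/2 ≈ 2.5000.
Reference: AP of size 6 gives K = 11/6 ≈ 1.8333; a fully generic set of size 6 gives K ≈ 3.5000.

|A| = 6, |A + A| = 15, K = 15/6 = 5/2.


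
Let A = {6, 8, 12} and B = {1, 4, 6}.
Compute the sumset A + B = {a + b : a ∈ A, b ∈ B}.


A + B = {a + b : a ∈ A, b ∈ B}.
Enumerate all |A|·|B| = 3·3 = 9 pairs (a, b) and collect distinct sums.
a = 6: 6+1=7, 6+4=10, 6+6=12
a = 8: 8+1=9, 8+4=12, 8+6=14
a = 12: 12+1=13, 12+4=16, 12+6=18
Collecting distinct sums: A + B = {7, 9, 10, 12, 13, 14, 16, 18}
|A + B| = 8

A + B = {7, 9, 10, 12, 13, 14, 16, 18}


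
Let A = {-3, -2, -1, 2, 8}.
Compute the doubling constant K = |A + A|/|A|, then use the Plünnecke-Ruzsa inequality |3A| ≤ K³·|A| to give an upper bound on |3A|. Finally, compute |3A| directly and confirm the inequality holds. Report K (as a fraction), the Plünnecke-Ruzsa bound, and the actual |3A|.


|A| = 5.
Step 1: Compute A + A by enumerating all 25 pairs.
A + A = {-6, -5, -4, -3, -2, -1, 0, 1, 4, 5, 6, 7, 10, 16}, so |A + A| = 14.
Step 2: Doubling constant K = |A + A|/|A| = 14/5 = 14/5 ≈ 2.8000.
Step 3: Plünnecke-Ruzsa gives |3A| ≤ K³·|A| = (2.8000)³ · 5 ≈ 109.7600.
Step 4: Compute 3A = A + A + A directly by enumerating all triples (a,b,c) ∈ A³; |3A| = 25.
Step 5: Check 25 ≤ 109.7600? Yes ✓.

K = 14/5, Plünnecke-Ruzsa bound K³|A| ≈ 109.7600, |3A| = 25, inequality holds.


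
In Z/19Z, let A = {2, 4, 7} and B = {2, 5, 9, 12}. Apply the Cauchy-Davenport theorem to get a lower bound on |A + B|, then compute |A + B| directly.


Cauchy-Davenport: |A + B| ≥ min(p, |A| + |B| - 1) for A, B nonempty in Z/pZ.
|A| = 3, |B| = 4, p = 19.
CD lower bound = min(19, 3 + 4 - 1) = min(19, 6) = 6.
Compute A + B mod 19 directly:
a = 2: 2+2=4, 2+5=7, 2+9=11, 2+12=14
a = 4: 4+2=6, 4+5=9, 4+9=13, 4+12=16
a = 7: 7+2=9, 7+5=12, 7+9=16, 7+12=0
A + B = {0, 4, 6, 7, 9, 11, 12, 13, 14, 16}, so |A + B| = 10.
Verify: 10 ≥ 6? Yes ✓.

CD lower bound = 6, actual |A + B| = 10.


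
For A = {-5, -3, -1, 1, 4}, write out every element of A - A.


A - A = {a - a' : a, a' ∈ A}.
Compute a - a' for each ordered pair (a, a'):
a = -5: -5--5=0, -5--3=-2, -5--1=-4, -5-1=-6, -5-4=-9
a = -3: -3--5=2, -3--3=0, -3--1=-2, -3-1=-4, -3-4=-7
a = -1: -1--5=4, -1--3=2, -1--1=0, -1-1=-2, -1-4=-5
a = 1: 1--5=6, 1--3=4, 1--1=2, 1-1=0, 1-4=-3
a = 4: 4--5=9, 4--3=7, 4--1=5, 4-1=3, 4-4=0
Collecting distinct values (and noting 0 appears from a-a):
A - A = {-9, -7, -6, -5, -4, -3, -2, 0, 2, 3, 4, 5, 6, 7, 9}
|A - A| = 15

A - A = {-9, -7, -6, -5, -4, -3, -2, 0, 2, 3, 4, 5, 6, 7, 9}


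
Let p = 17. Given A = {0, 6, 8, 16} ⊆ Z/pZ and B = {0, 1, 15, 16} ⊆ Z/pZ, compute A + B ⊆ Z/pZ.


Work in Z/17Z: reduce every sum a + b modulo 17.
Enumerate all 16 pairs:
a = 0: 0+0=0, 0+1=1, 0+15=15, 0+16=16
a = 6: 6+0=6, 6+1=7, 6+15=4, 6+16=5
a = 8: 8+0=8, 8+1=9, 8+15=6, 8+16=7
a = 16: 16+0=16, 16+1=0, 16+15=14, 16+16=15
Distinct residues collected: {0, 1, 4, 5, 6, 7, 8, 9, 14, 15, 16}
|A + B| = 11 (out of 17 total residues).

A + B = {0, 1, 4, 5, 6, 7, 8, 9, 14, 15, 16}


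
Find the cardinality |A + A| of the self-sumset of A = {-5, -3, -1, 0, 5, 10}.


A + A = {a + a' : a, a' ∈ A}; |A| = 6.
General bounds: 2|A| - 1 ≤ |A + A| ≤ |A|(|A|+1)/2, i.e. 11 ≤ |A + A| ≤ 21.
Lower bound 2|A|-1 is attained iff A is an arithmetic progression.
Enumerate sums a + a' for a ≤ a' (symmetric, so this suffices):
a = -5: -5+-5=-10, -5+-3=-8, -5+-1=-6, -5+0=-5, -5+5=0, -5+10=5
a = -3: -3+-3=-6, -3+-1=-4, -3+0=-3, -3+5=2, -3+10=7
a = -1: -1+-1=-2, -1+0=-1, -1+5=4, -1+10=9
a = 0: 0+0=0, 0+5=5, 0+10=10
a = 5: 5+5=10, 5+10=15
a = 10: 10+10=20
Distinct sums: {-10, -8, -6, -5, -4, -3, -2, -1, 0, 2, 4, 5, 7, 9, 10, 15, 20}
|A + A| = 17

|A + A| = 17


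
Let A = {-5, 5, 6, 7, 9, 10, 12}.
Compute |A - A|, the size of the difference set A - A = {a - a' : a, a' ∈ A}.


A - A = {a - a' : a, a' ∈ A}; |A| = 7.
Bounds: 2|A|-1 ≤ |A - A| ≤ |A|² - |A| + 1, i.e. 13 ≤ |A - A| ≤ 43.
Note: 0 ∈ A - A always (from a - a). The set is symmetric: if d ∈ A - A then -d ∈ A - A.
Enumerate nonzero differences d = a - a' with a > a' (then include -d):
Positive differences: {1, 2, 3, 4, 5, 6, 7, 10, 11, 12, 14, 15, 17}
Full difference set: {0} ∪ (positive diffs) ∪ (negative diffs).
|A - A| = 1 + 2·13 = 27 (matches direct enumeration: 27).

|A - A| = 27


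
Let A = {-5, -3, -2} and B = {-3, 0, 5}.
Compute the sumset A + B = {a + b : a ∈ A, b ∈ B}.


A + B = {a + b : a ∈ A, b ∈ B}.
Enumerate all |A|·|B| = 3·3 = 9 pairs (a, b) and collect distinct sums.
a = -5: -5+-3=-8, -5+0=-5, -5+5=0
a = -3: -3+-3=-6, -3+0=-3, -3+5=2
a = -2: -2+-3=-5, -2+0=-2, -2+5=3
Collecting distinct sums: A + B = {-8, -6, -5, -3, -2, 0, 2, 3}
|A + B| = 8

A + B = {-8, -6, -5, -3, -2, 0, 2, 3}


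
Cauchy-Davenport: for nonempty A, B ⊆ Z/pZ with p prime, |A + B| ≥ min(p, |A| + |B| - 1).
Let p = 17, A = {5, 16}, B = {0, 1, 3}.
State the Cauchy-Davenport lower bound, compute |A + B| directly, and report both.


Cauchy-Davenport: |A + B| ≥ min(p, |A| + |B| - 1) for A, B nonempty in Z/pZ.
|A| = 2, |B| = 3, p = 17.
CD lower bound = min(17, 2 + 3 - 1) = min(17, 4) = 4.
Compute A + B mod 17 directly:
a = 5: 5+0=5, 5+1=6, 5+3=8
a = 16: 16+0=16, 16+1=0, 16+3=2
A + B = {0, 2, 5, 6, 8, 16}, so |A + B| = 6.
Verify: 6 ≥ 4? Yes ✓.

CD lower bound = 4, actual |A + B| = 6.


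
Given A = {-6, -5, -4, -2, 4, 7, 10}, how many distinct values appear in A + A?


A + A = {a + a' : a, a' ∈ A}; |A| = 7.
General bounds: 2|A| - 1 ≤ |A + A| ≤ |A|(|A|+1)/2, i.e. 13 ≤ |A + A| ≤ 28.
Lower bound 2|A|-1 is attained iff A is an arithmetic progression.
Enumerate sums a + a' for a ≤ a' (symmetric, so this suffices):
a = -6: -6+-6=-12, -6+-5=-11, -6+-4=-10, -6+-2=-8, -6+4=-2, -6+7=1, -6+10=4
a = -5: -5+-5=-10, -5+-4=-9, -5+-2=-7, -5+4=-1, -5+7=2, -5+10=5
a = -4: -4+-4=-8, -4+-2=-6, -4+4=0, -4+7=3, -4+10=6
a = -2: -2+-2=-4, -2+4=2, -2+7=5, -2+10=8
a = 4: 4+4=8, 4+7=11, 4+10=14
a = 7: 7+7=14, 7+10=17
a = 10: 10+10=20
Distinct sums: {-12, -11, -10, -9, -8, -7, -6, -4, -2, -1, 0, 1, 2, 3, 4, 5, 6, 8, 11, 14, 17, 20}
|A + A| = 22

|A + A| = 22


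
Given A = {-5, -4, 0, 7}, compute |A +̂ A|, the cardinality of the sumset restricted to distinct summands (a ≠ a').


Restricted sumset: A +̂ A = {a + a' : a ∈ A, a' ∈ A, a ≠ a'}.
Equivalently, take A + A and drop any sum 2a that is achievable ONLY as a + a for a ∈ A (i.e. sums representable only with equal summands).
Enumerate pairs (a, a') with a < a' (symmetric, so each unordered pair gives one sum; this covers all a ≠ a'):
  -5 + -4 = -9
  -5 + 0 = -5
  -5 + 7 = 2
  -4 + 0 = -4
  -4 + 7 = 3
  0 + 7 = 7
Collected distinct sums: {-9, -5, -4, 2, 3, 7}
|A +̂ A| = 6
(Reference bound: |A +̂ A| ≥ 2|A| - 3 for |A| ≥ 2, with |A| = 4 giving ≥ 5.)

|A +̂ A| = 6


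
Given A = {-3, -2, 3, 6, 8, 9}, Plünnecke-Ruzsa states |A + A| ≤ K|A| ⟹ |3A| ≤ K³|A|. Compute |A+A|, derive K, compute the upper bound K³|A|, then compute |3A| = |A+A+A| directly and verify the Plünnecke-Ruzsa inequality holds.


|A| = 6.
Step 1: Compute A + A by enumerating all 36 pairs.
A + A = {-6, -5, -4, 0, 1, 3, 4, 5, 6, 7, 9, 11, 12, 14, 15, 16, 17, 18}, so |A + A| = 18.
Step 2: Doubling constant K = |A + A|/|A| = 18/6 = 18/6 ≈ 3.0000.
Step 3: Plünnecke-Ruzsa gives |3A| ≤ K³·|A| = (3.0000)³ · 6 ≈ 162.0000.
Step 4: Compute 3A = A + A + A directly by enumerating all triples (a,b,c) ∈ A³; |3A| = 35.
Step 5: Check 35 ≤ 162.0000? Yes ✓.

K = 18/6, Plünnecke-Ruzsa bound K³|A| ≈ 162.0000, |3A| = 35, inequality holds.


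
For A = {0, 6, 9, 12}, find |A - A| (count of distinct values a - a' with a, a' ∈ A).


A - A = {a - a' : a, a' ∈ A}; |A| = 4.
Bounds: 2|A|-1 ≤ |A - A| ≤ |A|² - |A| + 1, i.e. 7 ≤ |A - A| ≤ 13.
Note: 0 ∈ A - A always (from a - a). The set is symmetric: if d ∈ A - A then -d ∈ A - A.
Enumerate nonzero differences d = a - a' with a > a' (then include -d):
Positive differences: {3, 6, 9, 12}
Full difference set: {0} ∪ (positive diffs) ∪ (negative diffs).
|A - A| = 1 + 2·4 = 9 (matches direct enumeration: 9).

|A - A| = 9


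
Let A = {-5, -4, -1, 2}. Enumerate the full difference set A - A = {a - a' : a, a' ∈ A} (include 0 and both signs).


A - A = {a - a' : a, a' ∈ A}.
Compute a - a' for each ordered pair (a, a'):
a = -5: -5--5=0, -5--4=-1, -5--1=-4, -5-2=-7
a = -4: -4--5=1, -4--4=0, -4--1=-3, -4-2=-6
a = -1: -1--5=4, -1--4=3, -1--1=0, -1-2=-3
a = 2: 2--5=7, 2--4=6, 2--1=3, 2-2=0
Collecting distinct values (and noting 0 appears from a-a):
A - A = {-7, -6, -4, -3, -1, 0, 1, 3, 4, 6, 7}
|A - A| = 11

A - A = {-7, -6, -4, -3, -1, 0, 1, 3, 4, 6, 7}


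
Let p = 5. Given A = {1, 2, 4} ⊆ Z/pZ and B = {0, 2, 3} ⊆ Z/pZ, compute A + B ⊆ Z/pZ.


Work in Z/5Z: reduce every sum a + b modulo 5.
Enumerate all 9 pairs:
a = 1: 1+0=1, 1+2=3, 1+3=4
a = 2: 2+0=2, 2+2=4, 2+3=0
a = 4: 4+0=4, 4+2=1, 4+3=2
Distinct residues collected: {0, 1, 2, 3, 4}
|A + B| = 5 (out of 5 total residues).

A + B = {0, 1, 2, 3, 4}


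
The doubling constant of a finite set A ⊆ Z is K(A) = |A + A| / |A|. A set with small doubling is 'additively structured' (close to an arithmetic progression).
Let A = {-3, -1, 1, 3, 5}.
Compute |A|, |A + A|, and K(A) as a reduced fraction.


|A| = 5.
Compute A + A by enumerating all 25 pairs.
A + A = {-6, -4, -2, 0, 2, 4, 6, 8, 10}, so |A + A| = 9.
K = |A + A| / |A| = 9/5 (already in lowest terms) ≈ 1.8000.
Reference: AP of size 5 gives K = 9/5 ≈ 1.8000; a fully generic set of size 5 gives K ≈ 3.0000.

|A| = 5, |A + A| = 9, K = 9/5.


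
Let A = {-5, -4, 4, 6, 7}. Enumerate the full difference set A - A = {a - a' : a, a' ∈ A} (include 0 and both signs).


A - A = {a - a' : a, a' ∈ A}.
Compute a - a' for each ordered pair (a, a'):
a = -5: -5--5=0, -5--4=-1, -5-4=-9, -5-6=-11, -5-7=-12
a = -4: -4--5=1, -4--4=0, -4-4=-8, -4-6=-10, -4-7=-11
a = 4: 4--5=9, 4--4=8, 4-4=0, 4-6=-2, 4-7=-3
a = 6: 6--5=11, 6--4=10, 6-4=2, 6-6=0, 6-7=-1
a = 7: 7--5=12, 7--4=11, 7-4=3, 7-6=1, 7-7=0
Collecting distinct values (and noting 0 appears from a-a):
A - A = {-12, -11, -10, -9, -8, -3, -2, -1, 0, 1, 2, 3, 8, 9, 10, 11, 12}
|A - A| = 17

A - A = {-12, -11, -10, -9, -8, -3, -2, -1, 0, 1, 2, 3, 8, 9, 10, 11, 12}


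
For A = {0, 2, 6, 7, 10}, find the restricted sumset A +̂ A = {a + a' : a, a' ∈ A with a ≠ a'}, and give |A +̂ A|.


Restricted sumset: A +̂ A = {a + a' : a ∈ A, a' ∈ A, a ≠ a'}.
Equivalently, take A + A and drop any sum 2a that is achievable ONLY as a + a for a ∈ A (i.e. sums representable only with equal summands).
Enumerate pairs (a, a') with a < a' (symmetric, so each unordered pair gives one sum; this covers all a ≠ a'):
  0 + 2 = 2
  0 + 6 = 6
  0 + 7 = 7
  0 + 10 = 10
  2 + 6 = 8
  2 + 7 = 9
  2 + 10 = 12
  6 + 7 = 13
  6 + 10 = 16
  7 + 10 = 17
Collected distinct sums: {2, 6, 7, 8, 9, 10, 12, 13, 16, 17}
|A +̂ A| = 10
(Reference bound: |A +̂ A| ≥ 2|A| - 3 for |A| ≥ 2, with |A| = 5 giving ≥ 7.)

|A +̂ A| = 10


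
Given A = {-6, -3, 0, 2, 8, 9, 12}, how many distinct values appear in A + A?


A + A = {a + a' : a, a' ∈ A}; |A| = 7.
General bounds: 2|A| - 1 ≤ |A + A| ≤ |A|(|A|+1)/2, i.e. 13 ≤ |A + A| ≤ 28.
Lower bound 2|A|-1 is attained iff A is an arithmetic progression.
Enumerate sums a + a' for a ≤ a' (symmetric, so this suffices):
a = -6: -6+-6=-12, -6+-3=-9, -6+0=-6, -6+2=-4, -6+8=2, -6+9=3, -6+12=6
a = -3: -3+-3=-6, -3+0=-3, -3+2=-1, -3+8=5, -3+9=6, -3+12=9
a = 0: 0+0=0, 0+2=2, 0+8=8, 0+9=9, 0+12=12
a = 2: 2+2=4, 2+8=10, 2+9=11, 2+12=14
a = 8: 8+8=16, 8+9=17, 8+12=20
a = 9: 9+9=18, 9+12=21
a = 12: 12+12=24
Distinct sums: {-12, -9, -6, -4, -3, -1, 0, 2, 3, 4, 5, 6, 8, 9, 10, 11, 12, 14, 16, 17, 18, 20, 21, 24}
|A + A| = 24

|A + A| = 24


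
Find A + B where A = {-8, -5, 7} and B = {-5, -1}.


A + B = {a + b : a ∈ A, b ∈ B}.
Enumerate all |A|·|B| = 3·2 = 6 pairs (a, b) and collect distinct sums.
a = -8: -8+-5=-13, -8+-1=-9
a = -5: -5+-5=-10, -5+-1=-6
a = 7: 7+-5=2, 7+-1=6
Collecting distinct sums: A + B = {-13, -10, -9, -6, 2, 6}
|A + B| = 6

A + B = {-13, -10, -9, -6, 2, 6}


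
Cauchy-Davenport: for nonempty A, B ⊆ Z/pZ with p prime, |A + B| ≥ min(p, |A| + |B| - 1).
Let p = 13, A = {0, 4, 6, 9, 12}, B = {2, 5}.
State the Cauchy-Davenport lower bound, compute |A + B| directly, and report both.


Cauchy-Davenport: |A + B| ≥ min(p, |A| + |B| - 1) for A, B nonempty in Z/pZ.
|A| = 5, |B| = 2, p = 13.
CD lower bound = min(13, 5 + 2 - 1) = min(13, 6) = 6.
Compute A + B mod 13 directly:
a = 0: 0+2=2, 0+5=5
a = 4: 4+2=6, 4+5=9
a = 6: 6+2=8, 6+5=11
a = 9: 9+2=11, 9+5=1
a = 12: 12+2=1, 12+5=4
A + B = {1, 2, 4, 5, 6, 8, 9, 11}, so |A + B| = 8.
Verify: 8 ≥ 6? Yes ✓.

CD lower bound = 6, actual |A + B| = 8.


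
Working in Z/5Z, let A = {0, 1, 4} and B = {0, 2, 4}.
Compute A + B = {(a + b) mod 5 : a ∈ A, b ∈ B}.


Work in Z/5Z: reduce every sum a + b modulo 5.
Enumerate all 9 pairs:
a = 0: 0+0=0, 0+2=2, 0+4=4
a = 1: 1+0=1, 1+2=3, 1+4=0
a = 4: 4+0=4, 4+2=1, 4+4=3
Distinct residues collected: {0, 1, 2, 3, 4}
|A + B| = 5 (out of 5 total residues).

A + B = {0, 1, 2, 3, 4}


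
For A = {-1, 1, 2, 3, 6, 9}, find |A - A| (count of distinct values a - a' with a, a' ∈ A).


A - A = {a - a' : a, a' ∈ A}; |A| = 6.
Bounds: 2|A|-1 ≤ |A - A| ≤ |A|² - |A| + 1, i.e. 11 ≤ |A - A| ≤ 31.
Note: 0 ∈ A - A always (from a - a). The set is symmetric: if d ∈ A - A then -d ∈ A - A.
Enumerate nonzero differences d = a - a' with a > a' (then include -d):
Positive differences: {1, 2, 3, 4, 5, 6, 7, 8, 10}
Full difference set: {0} ∪ (positive diffs) ∪ (negative diffs).
|A - A| = 1 + 2·9 = 19 (matches direct enumeration: 19).

|A - A| = 19


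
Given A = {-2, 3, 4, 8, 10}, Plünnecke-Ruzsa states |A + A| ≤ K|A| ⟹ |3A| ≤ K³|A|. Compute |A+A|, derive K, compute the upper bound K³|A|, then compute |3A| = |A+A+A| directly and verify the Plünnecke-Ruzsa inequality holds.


|A| = 5.
Step 1: Compute A + A by enumerating all 25 pairs.
A + A = {-4, 1, 2, 6, 7, 8, 11, 12, 13, 14, 16, 18, 20}, so |A + A| = 13.
Step 2: Doubling constant K = |A + A|/|A| = 13/5 = 13/5 ≈ 2.6000.
Step 3: Plünnecke-Ruzsa gives |3A| ≤ K³·|A| = (2.6000)³ · 5 ≈ 87.8800.
Step 4: Compute 3A = A + A + A directly by enumerating all triples (a,b,c) ∈ A³; |3A| = 24.
Step 5: Check 24 ≤ 87.8800? Yes ✓.

K = 13/5, Plünnecke-Ruzsa bound K³|A| ≈ 87.8800, |3A| = 24, inequality holds.


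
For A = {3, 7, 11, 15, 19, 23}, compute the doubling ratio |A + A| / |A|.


|A| = 6.
Compute A + A by enumerating all 36 pairs.
A + A = {6, 10, 14, 18, 22, 26, 30, 34, 38, 42, 46}, so |A + A| = 11.
K = |A + A| / |A| = 11/6 (already in lowest terms) ≈ 1.8333.
Reference: AP of size 6 gives K = 11/6 ≈ 1.8333; a fully generic set of size 6 gives K ≈ 3.5000.

|A| = 6, |A + A| = 11, K = 11/6.


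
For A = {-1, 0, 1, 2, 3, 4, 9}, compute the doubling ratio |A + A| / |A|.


|A| = 7.
Compute A + A by enumerating all 49 pairs.
A + A = {-2, -1, 0, 1, 2, 3, 4, 5, 6, 7, 8, 9, 10, 11, 12, 13, 18}, so |A + A| = 17.
K = |A + A| / |A| = 17/7 (already in lowest terms) ≈ 2.4286.
Reference: AP of size 7 gives K = 13/7 ≈ 1.8571; a fully generic set of size 7 gives K ≈ 4.0000.

|A| = 7, |A + A| = 17, K = 17/7.


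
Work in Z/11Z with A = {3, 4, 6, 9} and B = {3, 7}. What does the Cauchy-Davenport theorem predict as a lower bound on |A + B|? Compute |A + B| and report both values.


Cauchy-Davenport: |A + B| ≥ min(p, |A| + |B| - 1) for A, B nonempty in Z/pZ.
|A| = 4, |B| = 2, p = 11.
CD lower bound = min(11, 4 + 2 - 1) = min(11, 5) = 5.
Compute A + B mod 11 directly:
a = 3: 3+3=6, 3+7=10
a = 4: 4+3=7, 4+7=0
a = 6: 6+3=9, 6+7=2
a = 9: 9+3=1, 9+7=5
A + B = {0, 1, 2, 5, 6, 7, 9, 10}, so |A + B| = 8.
Verify: 8 ≥ 5? Yes ✓.

CD lower bound = 5, actual |A + B| = 8.


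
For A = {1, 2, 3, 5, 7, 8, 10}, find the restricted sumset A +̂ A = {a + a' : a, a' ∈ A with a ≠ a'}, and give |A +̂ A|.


Restricted sumset: A +̂ A = {a + a' : a ∈ A, a' ∈ A, a ≠ a'}.
Equivalently, take A + A and drop any sum 2a that is achievable ONLY as a + a for a ∈ A (i.e. sums representable only with equal summands).
Enumerate pairs (a, a') with a < a' (symmetric, so each unordered pair gives one sum; this covers all a ≠ a'):
  1 + 2 = 3
  1 + 3 = 4
  1 + 5 = 6
  1 + 7 = 8
  1 + 8 = 9
  1 + 10 = 11
  2 + 3 = 5
  2 + 5 = 7
  2 + 7 = 9
  2 + 8 = 10
  2 + 10 = 12
  3 + 5 = 8
  3 + 7 = 10
  3 + 8 = 11
  3 + 10 = 13
  5 + 7 = 12
  5 + 8 = 13
  5 + 10 = 15
  7 + 8 = 15
  7 + 10 = 17
  8 + 10 = 18
Collected distinct sums: {3, 4, 5, 6, 7, 8, 9, 10, 11, 12, 13, 15, 17, 18}
|A +̂ A| = 14
(Reference bound: |A +̂ A| ≥ 2|A| - 3 for |A| ≥ 2, with |A| = 7 giving ≥ 11.)

|A +̂ A| = 14


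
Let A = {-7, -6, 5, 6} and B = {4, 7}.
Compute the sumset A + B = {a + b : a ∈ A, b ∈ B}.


A + B = {a + b : a ∈ A, b ∈ B}.
Enumerate all |A|·|B| = 4·2 = 8 pairs (a, b) and collect distinct sums.
a = -7: -7+4=-3, -7+7=0
a = -6: -6+4=-2, -6+7=1
a = 5: 5+4=9, 5+7=12
a = 6: 6+4=10, 6+7=13
Collecting distinct sums: A + B = {-3, -2, 0, 1, 9, 10, 12, 13}
|A + B| = 8

A + B = {-3, -2, 0, 1, 9, 10, 12, 13}


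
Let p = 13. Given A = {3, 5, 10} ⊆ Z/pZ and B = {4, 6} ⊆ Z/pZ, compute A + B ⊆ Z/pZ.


Work in Z/13Z: reduce every sum a + b modulo 13.
Enumerate all 6 pairs:
a = 3: 3+4=7, 3+6=9
a = 5: 5+4=9, 5+6=11
a = 10: 10+4=1, 10+6=3
Distinct residues collected: {1, 3, 7, 9, 11}
|A + B| = 5 (out of 13 total residues).

A + B = {1, 3, 7, 9, 11}


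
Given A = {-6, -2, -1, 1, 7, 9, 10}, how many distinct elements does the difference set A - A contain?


A - A = {a - a' : a, a' ∈ A}; |A| = 7.
Bounds: 2|A|-1 ≤ |A - A| ≤ |A|² - |A| + 1, i.e. 13 ≤ |A - A| ≤ 43.
Note: 0 ∈ A - A always (from a - a). The set is symmetric: if d ∈ A - A then -d ∈ A - A.
Enumerate nonzero differences d = a - a' with a > a' (then include -d):
Positive differences: {1, 2, 3, 4, 5, 6, 7, 8, 9, 10, 11, 12, 13, 15, 16}
Full difference set: {0} ∪ (positive diffs) ∪ (negative diffs).
|A - A| = 1 + 2·15 = 31 (matches direct enumeration: 31).

|A - A| = 31


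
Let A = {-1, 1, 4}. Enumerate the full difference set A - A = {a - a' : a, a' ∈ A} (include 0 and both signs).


A - A = {a - a' : a, a' ∈ A}.
Compute a - a' for each ordered pair (a, a'):
a = -1: -1--1=0, -1-1=-2, -1-4=-5
a = 1: 1--1=2, 1-1=0, 1-4=-3
a = 4: 4--1=5, 4-1=3, 4-4=0
Collecting distinct values (and noting 0 appears from a-a):
A - A = {-5, -3, -2, 0, 2, 3, 5}
|A - A| = 7

A - A = {-5, -3, -2, 0, 2, 3, 5}


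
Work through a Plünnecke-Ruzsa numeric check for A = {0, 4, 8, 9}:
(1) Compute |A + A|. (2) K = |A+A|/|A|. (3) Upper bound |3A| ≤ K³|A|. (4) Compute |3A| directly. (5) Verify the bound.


|A| = 4.
Step 1: Compute A + A by enumerating all 16 pairs.
A + A = {0, 4, 8, 9, 12, 13, 16, 17, 18}, so |A + A| = 9.
Step 2: Doubling constant K = |A + A|/|A| = 9/4 = 9/4 ≈ 2.2500.
Step 3: Plünnecke-Ruzsa gives |3A| ≤ K³·|A| = (2.2500)³ · 4 ≈ 45.5625.
Step 4: Compute 3A = A + A + A directly by enumerating all triples (a,b,c) ∈ A³; |3A| = 16.
Step 5: Check 16 ≤ 45.5625? Yes ✓.

K = 9/4, Plünnecke-Ruzsa bound K³|A| ≈ 45.5625, |3A| = 16, inequality holds.


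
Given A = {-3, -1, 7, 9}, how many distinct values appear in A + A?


A + A = {a + a' : a, a' ∈ A}; |A| = 4.
General bounds: 2|A| - 1 ≤ |A + A| ≤ |A|(|A|+1)/2, i.e. 7 ≤ |A + A| ≤ 10.
Lower bound 2|A|-1 is attained iff A is an arithmetic progression.
Enumerate sums a + a' for a ≤ a' (symmetric, so this suffices):
a = -3: -3+-3=-6, -3+-1=-4, -3+7=4, -3+9=6
a = -1: -1+-1=-2, -1+7=6, -1+9=8
a = 7: 7+7=14, 7+9=16
a = 9: 9+9=18
Distinct sums: {-6, -4, -2, 4, 6, 8, 14, 16, 18}
|A + A| = 9

|A + A| = 9


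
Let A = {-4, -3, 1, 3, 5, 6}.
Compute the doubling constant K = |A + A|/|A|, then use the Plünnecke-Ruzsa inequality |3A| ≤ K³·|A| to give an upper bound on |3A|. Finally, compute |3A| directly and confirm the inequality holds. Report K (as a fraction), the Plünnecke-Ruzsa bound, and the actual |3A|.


|A| = 6.
Step 1: Compute A + A by enumerating all 36 pairs.
A + A = {-8, -7, -6, -3, -2, -1, 0, 1, 2, 3, 4, 6, 7, 8, 9, 10, 11, 12}, so |A + A| = 18.
Step 2: Doubling constant K = |A + A|/|A| = 18/6 = 18/6 ≈ 3.0000.
Step 3: Plünnecke-Ruzsa gives |3A| ≤ K³·|A| = (3.0000)³ · 6 ≈ 162.0000.
Step 4: Compute 3A = A + A + A directly by enumerating all triples (a,b,c) ∈ A³; |3A| = 30.
Step 5: Check 30 ≤ 162.0000? Yes ✓.

K = 18/6, Plünnecke-Ruzsa bound K³|A| ≈ 162.0000, |3A| = 30, inequality holds.


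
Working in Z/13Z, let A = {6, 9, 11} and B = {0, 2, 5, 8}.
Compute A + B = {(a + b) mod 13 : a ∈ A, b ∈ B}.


Work in Z/13Z: reduce every sum a + b modulo 13.
Enumerate all 12 pairs:
a = 6: 6+0=6, 6+2=8, 6+5=11, 6+8=1
a = 9: 9+0=9, 9+2=11, 9+5=1, 9+8=4
a = 11: 11+0=11, 11+2=0, 11+5=3, 11+8=6
Distinct residues collected: {0, 1, 3, 4, 6, 8, 9, 11}
|A + B| = 8 (out of 13 total residues).

A + B = {0, 1, 3, 4, 6, 8, 9, 11}


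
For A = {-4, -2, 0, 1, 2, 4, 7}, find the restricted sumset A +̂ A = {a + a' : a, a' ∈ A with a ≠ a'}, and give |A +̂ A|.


Restricted sumset: A +̂ A = {a + a' : a ∈ A, a' ∈ A, a ≠ a'}.
Equivalently, take A + A and drop any sum 2a that is achievable ONLY as a + a for a ∈ A (i.e. sums representable only with equal summands).
Enumerate pairs (a, a') with a < a' (symmetric, so each unordered pair gives one sum; this covers all a ≠ a'):
  -4 + -2 = -6
  -4 + 0 = -4
  -4 + 1 = -3
  -4 + 2 = -2
  -4 + 4 = 0
  -4 + 7 = 3
  -2 + 0 = -2
  -2 + 1 = -1
  -2 + 2 = 0
  -2 + 4 = 2
  -2 + 7 = 5
  0 + 1 = 1
  0 + 2 = 2
  0 + 4 = 4
  0 + 7 = 7
  1 + 2 = 3
  1 + 4 = 5
  1 + 7 = 8
  2 + 4 = 6
  2 + 7 = 9
  4 + 7 = 11
Collected distinct sums: {-6, -4, -3, -2, -1, 0, 1, 2, 3, 4, 5, 6, 7, 8, 9, 11}
|A +̂ A| = 16
(Reference bound: |A +̂ A| ≥ 2|A| - 3 for |A| ≥ 2, with |A| = 7 giving ≥ 11.)

|A +̂ A| = 16


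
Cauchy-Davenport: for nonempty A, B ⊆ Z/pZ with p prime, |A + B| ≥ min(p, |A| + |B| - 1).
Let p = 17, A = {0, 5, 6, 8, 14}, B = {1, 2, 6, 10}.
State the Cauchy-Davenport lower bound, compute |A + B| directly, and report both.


Cauchy-Davenport: |A + B| ≥ min(p, |A| + |B| - 1) for A, B nonempty in Z/pZ.
|A| = 5, |B| = 4, p = 17.
CD lower bound = min(17, 5 + 4 - 1) = min(17, 8) = 8.
Compute A + B mod 17 directly:
a = 0: 0+1=1, 0+2=2, 0+6=6, 0+10=10
a = 5: 5+1=6, 5+2=7, 5+6=11, 5+10=15
a = 6: 6+1=7, 6+2=8, 6+6=12, 6+10=16
a = 8: 8+1=9, 8+2=10, 8+6=14, 8+10=1
a = 14: 14+1=15, 14+2=16, 14+6=3, 14+10=7
A + B = {1, 2, 3, 6, 7, 8, 9, 10, 11, 12, 14, 15, 16}, so |A + B| = 13.
Verify: 13 ≥ 8? Yes ✓.

CD lower bound = 8, actual |A + B| = 13.


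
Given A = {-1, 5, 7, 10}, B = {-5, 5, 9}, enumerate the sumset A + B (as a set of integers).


A + B = {a + b : a ∈ A, b ∈ B}.
Enumerate all |A|·|B| = 4·3 = 12 pairs (a, b) and collect distinct sums.
a = -1: -1+-5=-6, -1+5=4, -1+9=8
a = 5: 5+-5=0, 5+5=10, 5+9=14
a = 7: 7+-5=2, 7+5=12, 7+9=16
a = 10: 10+-5=5, 10+5=15, 10+9=19
Collecting distinct sums: A + B = {-6, 0, 2, 4, 5, 8, 10, 12, 14, 15, 16, 19}
|A + B| = 12

A + B = {-6, 0, 2, 4, 5, 8, 10, 12, 14, 15, 16, 19}


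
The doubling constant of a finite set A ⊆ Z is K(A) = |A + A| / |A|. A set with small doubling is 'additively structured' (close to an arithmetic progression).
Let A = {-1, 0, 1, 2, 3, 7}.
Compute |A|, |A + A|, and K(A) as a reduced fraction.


|A| = 6.
Compute A + A by enumerating all 36 pairs.
A + A = {-2, -1, 0, 1, 2, 3, 4, 5, 6, 7, 8, 9, 10, 14}, so |A + A| = 14.
K = |A + A| / |A| = 14/6 = 7/3 ≈ 2.3333.
Reference: AP of size 6 gives K = 11/6 ≈ 1.8333; a fully generic set of size 6 gives K ≈ 3.5000.

|A| = 6, |A + A| = 14, K = 14/6 = 7/3.


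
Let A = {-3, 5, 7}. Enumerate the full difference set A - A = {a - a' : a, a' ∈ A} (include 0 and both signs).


A - A = {a - a' : a, a' ∈ A}.
Compute a - a' for each ordered pair (a, a'):
a = -3: -3--3=0, -3-5=-8, -3-7=-10
a = 5: 5--3=8, 5-5=0, 5-7=-2
a = 7: 7--3=10, 7-5=2, 7-7=0
Collecting distinct values (and noting 0 appears from a-a):
A - A = {-10, -8, -2, 0, 2, 8, 10}
|A - A| = 7

A - A = {-10, -8, -2, 0, 2, 8, 10}


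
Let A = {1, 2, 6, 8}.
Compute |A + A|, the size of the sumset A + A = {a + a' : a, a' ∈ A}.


A + A = {a + a' : a, a' ∈ A}; |A| = 4.
General bounds: 2|A| - 1 ≤ |A + A| ≤ |A|(|A|+1)/2, i.e. 7 ≤ |A + A| ≤ 10.
Lower bound 2|A|-1 is attained iff A is an arithmetic progression.
Enumerate sums a + a' for a ≤ a' (symmetric, so this suffices):
a = 1: 1+1=2, 1+2=3, 1+6=7, 1+8=9
a = 2: 2+2=4, 2+6=8, 2+8=10
a = 6: 6+6=12, 6+8=14
a = 8: 8+8=16
Distinct sums: {2, 3, 4, 7, 8, 9, 10, 12, 14, 16}
|A + A| = 10

|A + A| = 10


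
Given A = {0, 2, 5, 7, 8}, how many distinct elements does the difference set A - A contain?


A - A = {a - a' : a, a' ∈ A}; |A| = 5.
Bounds: 2|A|-1 ≤ |A - A| ≤ |A|² - |A| + 1, i.e. 9 ≤ |A - A| ≤ 21.
Note: 0 ∈ A - A always (from a - a). The set is symmetric: if d ∈ A - A then -d ∈ A - A.
Enumerate nonzero differences d = a - a' with a > a' (then include -d):
Positive differences: {1, 2, 3, 5, 6, 7, 8}
Full difference set: {0} ∪ (positive diffs) ∪ (negative diffs).
|A - A| = 1 + 2·7 = 15 (matches direct enumeration: 15).

|A - A| = 15


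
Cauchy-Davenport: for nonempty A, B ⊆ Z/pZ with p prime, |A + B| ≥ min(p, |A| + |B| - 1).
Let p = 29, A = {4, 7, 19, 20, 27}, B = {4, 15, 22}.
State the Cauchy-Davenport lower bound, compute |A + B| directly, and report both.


Cauchy-Davenport: |A + B| ≥ min(p, |A| + |B| - 1) for A, B nonempty in Z/pZ.
|A| = 5, |B| = 3, p = 29.
CD lower bound = min(29, 5 + 3 - 1) = min(29, 7) = 7.
Compute A + B mod 29 directly:
a = 4: 4+4=8, 4+15=19, 4+22=26
a = 7: 7+4=11, 7+15=22, 7+22=0
a = 19: 19+4=23, 19+15=5, 19+22=12
a = 20: 20+4=24, 20+15=6, 20+22=13
a = 27: 27+4=2, 27+15=13, 27+22=20
A + B = {0, 2, 5, 6, 8, 11, 12, 13, 19, 20, 22, 23, 24, 26}, so |A + B| = 14.
Verify: 14 ≥ 7? Yes ✓.

CD lower bound = 7, actual |A + B| = 14.


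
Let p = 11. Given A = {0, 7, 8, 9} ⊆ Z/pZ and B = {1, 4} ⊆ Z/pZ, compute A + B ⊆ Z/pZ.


Work in Z/11Z: reduce every sum a + b modulo 11.
Enumerate all 8 pairs:
a = 0: 0+1=1, 0+4=4
a = 7: 7+1=8, 7+4=0
a = 8: 8+1=9, 8+4=1
a = 9: 9+1=10, 9+4=2
Distinct residues collected: {0, 1, 2, 4, 8, 9, 10}
|A + B| = 7 (out of 11 total residues).

A + B = {0, 1, 2, 4, 8, 9, 10}


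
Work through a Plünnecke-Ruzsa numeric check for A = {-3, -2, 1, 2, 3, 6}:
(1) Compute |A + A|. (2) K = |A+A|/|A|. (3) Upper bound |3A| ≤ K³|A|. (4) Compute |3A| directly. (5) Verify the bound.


|A| = 6.
Step 1: Compute A + A by enumerating all 36 pairs.
A + A = {-6, -5, -4, -2, -1, 0, 1, 2, 3, 4, 5, 6, 7, 8, 9, 12}, so |A + A| = 16.
Step 2: Doubling constant K = |A + A|/|A| = 16/6 = 16/6 ≈ 2.6667.
Step 3: Plünnecke-Ruzsa gives |3A| ≤ K³·|A| = (2.6667)³ · 6 ≈ 113.7778.
Step 4: Compute 3A = A + A + A directly by enumerating all triples (a,b,c) ∈ A³; |3A| = 26.
Step 5: Check 26 ≤ 113.7778? Yes ✓.

K = 16/6, Plünnecke-Ruzsa bound K³|A| ≈ 113.7778, |3A| = 26, inequality holds.


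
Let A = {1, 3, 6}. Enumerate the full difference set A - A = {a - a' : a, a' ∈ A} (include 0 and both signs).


A - A = {a - a' : a, a' ∈ A}.
Compute a - a' for each ordered pair (a, a'):
a = 1: 1-1=0, 1-3=-2, 1-6=-5
a = 3: 3-1=2, 3-3=0, 3-6=-3
a = 6: 6-1=5, 6-3=3, 6-6=0
Collecting distinct values (and noting 0 appears from a-a):
A - A = {-5, -3, -2, 0, 2, 3, 5}
|A - A| = 7

A - A = {-5, -3, -2, 0, 2, 3, 5}


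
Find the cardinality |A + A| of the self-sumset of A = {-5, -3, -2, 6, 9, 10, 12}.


A + A = {a + a' : a, a' ∈ A}; |A| = 7.
General bounds: 2|A| - 1 ≤ |A + A| ≤ |A|(|A|+1)/2, i.e. 13 ≤ |A + A| ≤ 28.
Lower bound 2|A|-1 is attained iff A is an arithmetic progression.
Enumerate sums a + a' for a ≤ a' (symmetric, so this suffices):
a = -5: -5+-5=-10, -5+-3=-8, -5+-2=-7, -5+6=1, -5+9=4, -5+10=5, -5+12=7
a = -3: -3+-3=-6, -3+-2=-5, -3+6=3, -3+9=6, -3+10=7, -3+12=9
a = -2: -2+-2=-4, -2+6=4, -2+9=7, -2+10=8, -2+12=10
a = 6: 6+6=12, 6+9=15, 6+10=16, 6+12=18
a = 9: 9+9=18, 9+10=19, 9+12=21
a = 10: 10+10=20, 10+12=22
a = 12: 12+12=24
Distinct sums: {-10, -8, -7, -6, -5, -4, 1, 3, 4, 5, 6, 7, 8, 9, 10, 12, 15, 16, 18, 19, 20, 21, 22, 24}
|A + A| = 24

|A + A| = 24


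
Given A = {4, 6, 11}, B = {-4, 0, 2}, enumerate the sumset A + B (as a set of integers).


A + B = {a + b : a ∈ A, b ∈ B}.
Enumerate all |A|·|B| = 3·3 = 9 pairs (a, b) and collect distinct sums.
a = 4: 4+-4=0, 4+0=4, 4+2=6
a = 6: 6+-4=2, 6+0=6, 6+2=8
a = 11: 11+-4=7, 11+0=11, 11+2=13
Collecting distinct sums: A + B = {0, 2, 4, 6, 7, 8, 11, 13}
|A + B| = 8

A + B = {0, 2, 4, 6, 7, 8, 11, 13}


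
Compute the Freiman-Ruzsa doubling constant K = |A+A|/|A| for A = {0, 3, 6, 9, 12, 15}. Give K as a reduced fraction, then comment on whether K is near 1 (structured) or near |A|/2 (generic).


|A| = 6.
Compute A + A by enumerating all 36 pairs.
A + A = {0, 3, 6, 9, 12, 15, 18, 21, 24, 27, 30}, so |A + A| = 11.
K = |A + A| / |A| = 11/6 (already in lowest terms) ≈ 1.8333.
Reference: AP of size 6 gives K = 11/6 ≈ 1.8333; a fully generic set of size 6 gives K ≈ 3.5000.

|A| = 6, |A + A| = 11, K = 11/6.


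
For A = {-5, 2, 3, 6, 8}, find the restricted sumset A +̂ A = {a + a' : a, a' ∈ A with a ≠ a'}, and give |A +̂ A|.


Restricted sumset: A +̂ A = {a + a' : a ∈ A, a' ∈ A, a ≠ a'}.
Equivalently, take A + A and drop any sum 2a that is achievable ONLY as a + a for a ∈ A (i.e. sums representable only with equal summands).
Enumerate pairs (a, a') with a < a' (symmetric, so each unordered pair gives one sum; this covers all a ≠ a'):
  -5 + 2 = -3
  -5 + 3 = -2
  -5 + 6 = 1
  -5 + 8 = 3
  2 + 3 = 5
  2 + 6 = 8
  2 + 8 = 10
  3 + 6 = 9
  3 + 8 = 11
  6 + 8 = 14
Collected distinct sums: {-3, -2, 1, 3, 5, 8, 9, 10, 11, 14}
|A +̂ A| = 10
(Reference bound: |A +̂ A| ≥ 2|A| - 3 for |A| ≥ 2, with |A| = 5 giving ≥ 7.)

|A +̂ A| = 10


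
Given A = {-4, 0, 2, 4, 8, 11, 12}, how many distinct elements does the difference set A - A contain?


A - A = {a - a' : a, a' ∈ A}; |A| = 7.
Bounds: 2|A|-1 ≤ |A - A| ≤ |A|² - |A| + 1, i.e. 13 ≤ |A - A| ≤ 43.
Note: 0 ∈ A - A always (from a - a). The set is symmetric: if d ∈ A - A then -d ∈ A - A.
Enumerate nonzero differences d = a - a' with a > a' (then include -d):
Positive differences: {1, 2, 3, 4, 6, 7, 8, 9, 10, 11, 12, 15, 16}
Full difference set: {0} ∪ (positive diffs) ∪ (negative diffs).
|A - A| = 1 + 2·13 = 27 (matches direct enumeration: 27).

|A - A| = 27


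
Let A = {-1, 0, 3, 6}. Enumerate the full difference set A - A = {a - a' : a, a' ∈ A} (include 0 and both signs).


A - A = {a - a' : a, a' ∈ A}.
Compute a - a' for each ordered pair (a, a'):
a = -1: -1--1=0, -1-0=-1, -1-3=-4, -1-6=-7
a = 0: 0--1=1, 0-0=0, 0-3=-3, 0-6=-6
a = 3: 3--1=4, 3-0=3, 3-3=0, 3-6=-3
a = 6: 6--1=7, 6-0=6, 6-3=3, 6-6=0
Collecting distinct values (and noting 0 appears from a-a):
A - A = {-7, -6, -4, -3, -1, 0, 1, 3, 4, 6, 7}
|A - A| = 11

A - A = {-7, -6, -4, -3, -1, 0, 1, 3, 4, 6, 7}


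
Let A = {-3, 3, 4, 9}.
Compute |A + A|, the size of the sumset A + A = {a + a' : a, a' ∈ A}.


A + A = {a + a' : a, a' ∈ A}; |A| = 4.
General bounds: 2|A| - 1 ≤ |A + A| ≤ |A|(|A|+1)/2, i.e. 7 ≤ |A + A| ≤ 10.
Lower bound 2|A|-1 is attained iff A is an arithmetic progression.
Enumerate sums a + a' for a ≤ a' (symmetric, so this suffices):
a = -3: -3+-3=-6, -3+3=0, -3+4=1, -3+9=6
a = 3: 3+3=6, 3+4=7, 3+9=12
a = 4: 4+4=8, 4+9=13
a = 9: 9+9=18
Distinct sums: {-6, 0, 1, 6, 7, 8, 12, 13, 18}
|A + A| = 9

|A + A| = 9


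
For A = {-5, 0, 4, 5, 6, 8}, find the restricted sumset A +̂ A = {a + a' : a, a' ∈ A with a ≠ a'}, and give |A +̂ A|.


Restricted sumset: A +̂ A = {a + a' : a ∈ A, a' ∈ A, a ≠ a'}.
Equivalently, take A + A and drop any sum 2a that is achievable ONLY as a + a for a ∈ A (i.e. sums representable only with equal summands).
Enumerate pairs (a, a') with a < a' (symmetric, so each unordered pair gives one sum; this covers all a ≠ a'):
  -5 + 0 = -5
  -5 + 4 = -1
  -5 + 5 = 0
  -5 + 6 = 1
  -5 + 8 = 3
  0 + 4 = 4
  0 + 5 = 5
  0 + 6 = 6
  0 + 8 = 8
  4 + 5 = 9
  4 + 6 = 10
  4 + 8 = 12
  5 + 6 = 11
  5 + 8 = 13
  6 + 8 = 14
Collected distinct sums: {-5, -1, 0, 1, 3, 4, 5, 6, 8, 9, 10, 11, 12, 13, 14}
|A +̂ A| = 15
(Reference bound: |A +̂ A| ≥ 2|A| - 3 for |A| ≥ 2, with |A| = 6 giving ≥ 9.)

|A +̂ A| = 15


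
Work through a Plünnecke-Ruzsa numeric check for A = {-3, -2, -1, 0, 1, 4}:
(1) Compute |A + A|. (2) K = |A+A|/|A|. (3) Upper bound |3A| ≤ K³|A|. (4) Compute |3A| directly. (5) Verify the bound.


|A| = 6.
Step 1: Compute A + A by enumerating all 36 pairs.
A + A = {-6, -5, -4, -3, -2, -1, 0, 1, 2, 3, 4, 5, 8}, so |A + A| = 13.
Step 2: Doubling constant K = |A + A|/|A| = 13/6 = 13/6 ≈ 2.1667.
Step 3: Plünnecke-Ruzsa gives |3A| ≤ K³·|A| = (2.1667)³ · 6 ≈ 61.0278.
Step 4: Compute 3A = A + A + A directly by enumerating all triples (a,b,c) ∈ A³; |3A| = 20.
Step 5: Check 20 ≤ 61.0278? Yes ✓.

K = 13/6, Plünnecke-Ruzsa bound K³|A| ≈ 61.0278, |3A| = 20, inequality holds.


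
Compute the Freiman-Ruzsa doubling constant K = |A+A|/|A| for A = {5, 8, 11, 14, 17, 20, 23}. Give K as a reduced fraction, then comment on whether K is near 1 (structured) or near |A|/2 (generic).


|A| = 7.
Compute A + A by enumerating all 49 pairs.
A + A = {10, 13, 16, 19, 22, 25, 28, 31, 34, 37, 40, 43, 46}, so |A + A| = 13.
K = |A + A| / |A| = 13/7 (already in lowest terms) ≈ 1.8571.
Reference: AP of size 7 gives K = 13/7 ≈ 1.8571; a fully generic set of size 7 gives K ≈ 4.0000.

|A| = 7, |A + A| = 13, K = 13/7.


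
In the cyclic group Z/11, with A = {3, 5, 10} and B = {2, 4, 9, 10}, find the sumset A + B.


Work in Z/11Z: reduce every sum a + b modulo 11.
Enumerate all 12 pairs:
a = 3: 3+2=5, 3+4=7, 3+9=1, 3+10=2
a = 5: 5+2=7, 5+4=9, 5+9=3, 5+10=4
a = 10: 10+2=1, 10+4=3, 10+9=8, 10+10=9
Distinct residues collected: {1, 2, 3, 4, 5, 7, 8, 9}
|A + B| = 8 (out of 11 total residues).

A + B = {1, 2, 3, 4, 5, 7, 8, 9}


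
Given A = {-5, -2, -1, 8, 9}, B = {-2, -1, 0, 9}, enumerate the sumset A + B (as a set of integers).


A + B = {a + b : a ∈ A, b ∈ B}.
Enumerate all |A|·|B| = 5·4 = 20 pairs (a, b) and collect distinct sums.
a = -5: -5+-2=-7, -5+-1=-6, -5+0=-5, -5+9=4
a = -2: -2+-2=-4, -2+-1=-3, -2+0=-2, -2+9=7
a = -1: -1+-2=-3, -1+-1=-2, -1+0=-1, -1+9=8
a = 8: 8+-2=6, 8+-1=7, 8+0=8, 8+9=17
a = 9: 9+-2=7, 9+-1=8, 9+0=9, 9+9=18
Collecting distinct sums: A + B = {-7, -6, -5, -4, -3, -2, -1, 4, 6, 7, 8, 9, 17, 18}
|A + B| = 14

A + B = {-7, -6, -5, -4, -3, -2, -1, 4, 6, 7, 8, 9, 17, 18}


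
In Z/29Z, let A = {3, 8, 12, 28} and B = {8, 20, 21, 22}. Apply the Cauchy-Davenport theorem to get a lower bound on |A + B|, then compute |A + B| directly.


Cauchy-Davenport: |A + B| ≥ min(p, |A| + |B| - 1) for A, B nonempty in Z/pZ.
|A| = 4, |B| = 4, p = 29.
CD lower bound = min(29, 4 + 4 - 1) = min(29, 7) = 7.
Compute A + B mod 29 directly:
a = 3: 3+8=11, 3+20=23, 3+21=24, 3+22=25
a = 8: 8+8=16, 8+20=28, 8+21=0, 8+22=1
a = 12: 12+8=20, 12+20=3, 12+21=4, 12+22=5
a = 28: 28+8=7, 28+20=19, 28+21=20, 28+22=21
A + B = {0, 1, 3, 4, 5, 7, 11, 16, 19, 20, 21, 23, 24, 25, 28}, so |A + B| = 15.
Verify: 15 ≥ 7? Yes ✓.

CD lower bound = 7, actual |A + B| = 15.


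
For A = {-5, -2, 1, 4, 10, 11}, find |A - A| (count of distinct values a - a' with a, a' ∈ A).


A - A = {a - a' : a, a' ∈ A}; |A| = 6.
Bounds: 2|A|-1 ≤ |A - A| ≤ |A|² - |A| + 1, i.e. 11 ≤ |A - A| ≤ 31.
Note: 0 ∈ A - A always (from a - a). The set is symmetric: if d ∈ A - A then -d ∈ A - A.
Enumerate nonzero differences d = a - a' with a > a' (then include -d):
Positive differences: {1, 3, 6, 7, 9, 10, 12, 13, 15, 16}
Full difference set: {0} ∪ (positive diffs) ∪ (negative diffs).
|A - A| = 1 + 2·10 = 21 (matches direct enumeration: 21).

|A - A| = 21


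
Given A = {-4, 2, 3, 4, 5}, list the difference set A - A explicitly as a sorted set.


A - A = {a - a' : a, a' ∈ A}.
Compute a - a' for each ordered pair (a, a'):
a = -4: -4--4=0, -4-2=-6, -4-3=-7, -4-4=-8, -4-5=-9
a = 2: 2--4=6, 2-2=0, 2-3=-1, 2-4=-2, 2-5=-3
a = 3: 3--4=7, 3-2=1, 3-3=0, 3-4=-1, 3-5=-2
a = 4: 4--4=8, 4-2=2, 4-3=1, 4-4=0, 4-5=-1
a = 5: 5--4=9, 5-2=3, 5-3=2, 5-4=1, 5-5=0
Collecting distinct values (and noting 0 appears from a-a):
A - A = {-9, -8, -7, -6, -3, -2, -1, 0, 1, 2, 3, 6, 7, 8, 9}
|A - A| = 15

A - A = {-9, -8, -7, -6, -3, -2, -1, 0, 1, 2, 3, 6, 7, 8, 9}


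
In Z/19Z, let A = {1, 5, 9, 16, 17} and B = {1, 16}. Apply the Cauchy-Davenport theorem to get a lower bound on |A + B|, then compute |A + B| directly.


Cauchy-Davenport: |A + B| ≥ min(p, |A| + |B| - 1) for A, B nonempty in Z/pZ.
|A| = 5, |B| = 2, p = 19.
CD lower bound = min(19, 5 + 2 - 1) = min(19, 6) = 6.
Compute A + B mod 19 directly:
a = 1: 1+1=2, 1+16=17
a = 5: 5+1=6, 5+16=2
a = 9: 9+1=10, 9+16=6
a = 16: 16+1=17, 16+16=13
a = 17: 17+1=18, 17+16=14
A + B = {2, 6, 10, 13, 14, 17, 18}, so |A + B| = 7.
Verify: 7 ≥ 6? Yes ✓.

CD lower bound = 6, actual |A + B| = 7.
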